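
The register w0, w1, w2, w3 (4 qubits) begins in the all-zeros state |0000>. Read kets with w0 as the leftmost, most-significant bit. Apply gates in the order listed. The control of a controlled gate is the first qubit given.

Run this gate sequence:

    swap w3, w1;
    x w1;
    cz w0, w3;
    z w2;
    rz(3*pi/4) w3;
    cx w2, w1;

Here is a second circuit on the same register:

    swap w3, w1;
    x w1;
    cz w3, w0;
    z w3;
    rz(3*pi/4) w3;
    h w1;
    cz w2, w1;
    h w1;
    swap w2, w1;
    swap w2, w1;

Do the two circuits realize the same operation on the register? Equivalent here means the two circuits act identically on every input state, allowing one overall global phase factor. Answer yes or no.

No — the two circuits implement different unitaries, even allowing a global phase.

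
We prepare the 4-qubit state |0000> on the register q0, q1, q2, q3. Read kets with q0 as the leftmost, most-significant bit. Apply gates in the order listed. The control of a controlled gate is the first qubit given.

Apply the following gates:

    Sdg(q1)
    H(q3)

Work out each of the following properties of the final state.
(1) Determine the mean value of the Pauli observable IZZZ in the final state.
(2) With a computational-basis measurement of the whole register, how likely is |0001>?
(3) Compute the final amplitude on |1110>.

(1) In the final state, IZZZ has expectation 0.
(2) A full measurement returns |0001> with probability 1/2.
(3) |1110> carries amplitude 0 in the final state.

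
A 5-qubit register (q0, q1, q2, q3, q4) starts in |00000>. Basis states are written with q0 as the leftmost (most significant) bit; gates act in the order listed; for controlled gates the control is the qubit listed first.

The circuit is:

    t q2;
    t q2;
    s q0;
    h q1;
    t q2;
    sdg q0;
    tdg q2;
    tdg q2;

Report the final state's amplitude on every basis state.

After the circuit, the state carries amplitude sqrt(2)/2 on |00000>, sqrt(2)/2 on |01000>, and 0 on every other basis state.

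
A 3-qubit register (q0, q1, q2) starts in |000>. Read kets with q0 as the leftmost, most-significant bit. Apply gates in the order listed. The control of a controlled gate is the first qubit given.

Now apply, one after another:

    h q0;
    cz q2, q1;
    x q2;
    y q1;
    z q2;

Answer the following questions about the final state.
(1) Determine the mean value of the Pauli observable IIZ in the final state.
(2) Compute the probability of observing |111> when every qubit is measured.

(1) The expectation value of IIZ is -1.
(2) The probability of measuring |111> is 1/2.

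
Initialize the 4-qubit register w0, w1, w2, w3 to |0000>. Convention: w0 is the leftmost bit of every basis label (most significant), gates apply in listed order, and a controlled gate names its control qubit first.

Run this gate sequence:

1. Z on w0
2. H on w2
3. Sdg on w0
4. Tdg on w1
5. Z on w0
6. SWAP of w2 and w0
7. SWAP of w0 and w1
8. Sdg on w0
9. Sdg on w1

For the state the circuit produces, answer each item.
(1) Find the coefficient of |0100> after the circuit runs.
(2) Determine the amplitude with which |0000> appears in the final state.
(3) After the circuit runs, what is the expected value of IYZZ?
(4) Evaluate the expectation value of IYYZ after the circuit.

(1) The amplitude on |0100> is -sqrt(2)*I/2.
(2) The final state's coefficient on |0000> equals sqrt(2)/2.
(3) In the final state, IYZZ has expectation -1.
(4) In the final state, IYYZ has expectation 0.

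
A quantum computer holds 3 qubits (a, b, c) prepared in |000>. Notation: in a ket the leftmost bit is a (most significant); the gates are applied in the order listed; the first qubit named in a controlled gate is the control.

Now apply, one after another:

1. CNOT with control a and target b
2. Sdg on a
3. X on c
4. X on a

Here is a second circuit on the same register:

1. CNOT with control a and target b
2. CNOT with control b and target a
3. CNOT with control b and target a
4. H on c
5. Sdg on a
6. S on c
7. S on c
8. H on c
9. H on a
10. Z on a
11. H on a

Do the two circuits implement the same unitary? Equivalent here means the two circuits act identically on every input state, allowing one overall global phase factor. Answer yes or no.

Yes, they are equivalent — the unitaries differ by at most a global phase.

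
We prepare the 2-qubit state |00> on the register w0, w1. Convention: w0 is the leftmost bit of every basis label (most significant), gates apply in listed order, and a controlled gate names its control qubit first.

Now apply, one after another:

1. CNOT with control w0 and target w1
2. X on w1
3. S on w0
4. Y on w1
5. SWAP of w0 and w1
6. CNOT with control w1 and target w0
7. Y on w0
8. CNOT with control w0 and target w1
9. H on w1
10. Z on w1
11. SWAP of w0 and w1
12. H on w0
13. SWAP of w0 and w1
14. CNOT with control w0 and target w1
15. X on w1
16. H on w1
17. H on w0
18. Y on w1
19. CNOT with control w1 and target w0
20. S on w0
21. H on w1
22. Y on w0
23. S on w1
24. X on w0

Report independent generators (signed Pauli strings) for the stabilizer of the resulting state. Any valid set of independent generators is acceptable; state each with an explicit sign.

One valid set of independent stabilizer generators is +YI, +IZ (any independent generating set of the same group is equally correct).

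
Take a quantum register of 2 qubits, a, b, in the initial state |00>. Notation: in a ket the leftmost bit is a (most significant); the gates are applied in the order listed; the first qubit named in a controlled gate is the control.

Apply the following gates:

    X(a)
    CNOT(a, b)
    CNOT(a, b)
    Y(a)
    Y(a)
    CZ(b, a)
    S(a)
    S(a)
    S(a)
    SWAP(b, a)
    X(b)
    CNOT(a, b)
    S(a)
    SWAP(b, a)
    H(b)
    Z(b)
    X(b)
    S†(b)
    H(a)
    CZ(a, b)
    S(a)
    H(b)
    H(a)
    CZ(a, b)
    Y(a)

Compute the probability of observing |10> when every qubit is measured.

A full measurement returns |10> with probability 1/2.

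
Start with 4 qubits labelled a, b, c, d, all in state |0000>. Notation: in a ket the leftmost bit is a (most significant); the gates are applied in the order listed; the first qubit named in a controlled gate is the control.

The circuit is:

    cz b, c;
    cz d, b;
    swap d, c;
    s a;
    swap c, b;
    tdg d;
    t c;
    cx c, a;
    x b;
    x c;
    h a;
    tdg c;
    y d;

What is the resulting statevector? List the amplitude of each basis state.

After the circuit, the state carries amplitude sqrt(2)*exp(I*pi/4)/2 on |0111>, sqrt(2)*exp(I*pi/4)/2 on |1111>, and 0 on every other basis state.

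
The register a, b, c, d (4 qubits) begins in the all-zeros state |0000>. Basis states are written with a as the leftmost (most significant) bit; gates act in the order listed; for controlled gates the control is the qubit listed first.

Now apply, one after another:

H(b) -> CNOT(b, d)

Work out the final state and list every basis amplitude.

After the circuit, the state carries amplitude sqrt(2)/2 on |0000>, sqrt(2)/2 on |0101>, and 0 on every other basis state.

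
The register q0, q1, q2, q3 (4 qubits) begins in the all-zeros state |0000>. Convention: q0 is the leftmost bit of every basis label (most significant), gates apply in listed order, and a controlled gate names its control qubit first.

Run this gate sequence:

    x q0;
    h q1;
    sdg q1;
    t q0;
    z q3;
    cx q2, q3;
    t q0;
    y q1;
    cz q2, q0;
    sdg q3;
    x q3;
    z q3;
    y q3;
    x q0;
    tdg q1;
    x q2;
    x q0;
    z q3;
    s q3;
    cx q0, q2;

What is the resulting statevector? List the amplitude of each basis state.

The resulting statevector has amplitude sqrt(2)/2 on |1000>, -sqrt(2)*exp(I*pi/4)/2 on |1100>, and 0 on every other basis state.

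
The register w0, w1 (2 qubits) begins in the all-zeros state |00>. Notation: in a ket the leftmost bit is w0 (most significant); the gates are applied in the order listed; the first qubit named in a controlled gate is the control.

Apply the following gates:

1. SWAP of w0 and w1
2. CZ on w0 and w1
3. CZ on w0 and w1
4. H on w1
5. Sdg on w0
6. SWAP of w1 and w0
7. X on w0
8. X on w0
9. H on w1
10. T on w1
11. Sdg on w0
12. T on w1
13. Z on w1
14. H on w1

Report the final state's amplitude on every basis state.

The final amplitudes are sqrt(2)*(1 - I)/4 on |00>, sqrt(2)*(1 + I)/4 on |01>, sqrt(2)*(-1 - I)/4 on |10>, sqrt(2)*(1 - I)/4 on |11>.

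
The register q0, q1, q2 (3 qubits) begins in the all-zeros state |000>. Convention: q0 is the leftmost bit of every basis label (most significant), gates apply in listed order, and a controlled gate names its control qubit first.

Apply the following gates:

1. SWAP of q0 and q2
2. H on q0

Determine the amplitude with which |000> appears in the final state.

The amplitude on |000> is sqrt(2)/2.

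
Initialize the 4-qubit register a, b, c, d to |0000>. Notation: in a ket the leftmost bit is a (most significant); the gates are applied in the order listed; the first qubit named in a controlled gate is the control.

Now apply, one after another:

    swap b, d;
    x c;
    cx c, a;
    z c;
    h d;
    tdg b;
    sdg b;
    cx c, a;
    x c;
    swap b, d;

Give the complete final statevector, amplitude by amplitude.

The resulting statevector has amplitude -sqrt(2)/2 on |0000>, -sqrt(2)/2 on |0100>, and 0 on every other basis state.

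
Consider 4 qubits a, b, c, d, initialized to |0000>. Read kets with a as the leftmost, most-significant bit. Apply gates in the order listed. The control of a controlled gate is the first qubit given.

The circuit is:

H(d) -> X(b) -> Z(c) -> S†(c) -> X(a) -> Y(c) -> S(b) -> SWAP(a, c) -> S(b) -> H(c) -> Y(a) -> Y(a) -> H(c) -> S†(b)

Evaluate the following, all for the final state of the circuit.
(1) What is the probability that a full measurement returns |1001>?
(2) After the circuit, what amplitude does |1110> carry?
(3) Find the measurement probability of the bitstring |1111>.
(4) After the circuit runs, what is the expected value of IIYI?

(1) Outcome |1001> occurs with probability 0.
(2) The final state's coefficient on |1110> equals -sqrt(2)/2.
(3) The probability of measuring |1111> is 1/2.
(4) The expectation value of IIYI is 0.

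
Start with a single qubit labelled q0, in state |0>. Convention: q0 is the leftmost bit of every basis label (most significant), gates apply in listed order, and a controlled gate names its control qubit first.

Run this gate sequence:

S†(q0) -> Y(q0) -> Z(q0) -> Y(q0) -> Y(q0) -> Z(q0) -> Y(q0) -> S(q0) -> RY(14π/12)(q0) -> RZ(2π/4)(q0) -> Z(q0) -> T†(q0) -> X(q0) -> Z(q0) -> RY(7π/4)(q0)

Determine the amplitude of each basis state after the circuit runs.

After the circuit, the state carries amplitude (-sqrt(4 - 2*sqrt(2))/8 + sqrt(12 - 6*sqrt(2))/8 + sqrt(sqrt(2) + 2)*(-sqrt(6) - sqrt(2))*exp(I*pi/4)/8)*exp(3*I*pi/4) on |0>, (-sqrt(2*sqrt(2) + 4)/8 + sqrt(6*sqrt(2) + 12)/8 + sqrt(2 - sqrt(2))*(sqrt(2) + sqrt(6))*exp(I*pi/4)/8)*exp(3*I*pi/4) on |1>. Key observation: steps 1-8 multiply out to the identity, so the circuit reduces to the remaining gates.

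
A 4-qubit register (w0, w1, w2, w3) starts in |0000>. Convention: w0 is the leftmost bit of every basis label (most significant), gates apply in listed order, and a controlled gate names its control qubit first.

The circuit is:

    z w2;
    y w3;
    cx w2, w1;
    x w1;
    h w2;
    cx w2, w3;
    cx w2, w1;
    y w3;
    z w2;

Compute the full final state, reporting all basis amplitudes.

The final amplitudes are sqrt(2)/2 on |0011>, sqrt(2)/2 on |0100>, and 0 on every other basis state.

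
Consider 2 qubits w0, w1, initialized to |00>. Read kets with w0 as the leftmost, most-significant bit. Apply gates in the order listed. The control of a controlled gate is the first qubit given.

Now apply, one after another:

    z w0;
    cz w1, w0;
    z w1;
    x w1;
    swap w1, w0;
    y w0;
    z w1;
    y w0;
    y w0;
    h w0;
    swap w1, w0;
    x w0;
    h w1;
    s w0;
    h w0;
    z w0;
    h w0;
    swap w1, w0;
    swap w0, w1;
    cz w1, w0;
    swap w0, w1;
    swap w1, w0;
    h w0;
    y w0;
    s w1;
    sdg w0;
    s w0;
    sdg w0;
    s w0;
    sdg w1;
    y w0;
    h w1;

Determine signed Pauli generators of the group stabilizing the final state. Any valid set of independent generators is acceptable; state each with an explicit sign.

The stabilizer group can be generated by +XI, +IX, among other valid generating sets. Key observation: steps 24-31 multiply out to the identity, so the circuit reduces to the remaining gates.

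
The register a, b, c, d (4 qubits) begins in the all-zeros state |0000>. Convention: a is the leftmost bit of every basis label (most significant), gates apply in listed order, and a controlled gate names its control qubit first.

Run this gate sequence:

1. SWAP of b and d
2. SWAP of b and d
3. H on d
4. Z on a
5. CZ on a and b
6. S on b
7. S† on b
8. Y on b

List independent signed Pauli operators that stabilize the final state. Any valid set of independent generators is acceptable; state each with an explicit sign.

One valid set of independent stabilizer generators is +IIIX, +ZIII, -IZII, +IIZI (any independent generating set of the same group is equally correct). Key observation: steps 1-2 multiply out to the identity, so the circuit reduces to the remaining gates.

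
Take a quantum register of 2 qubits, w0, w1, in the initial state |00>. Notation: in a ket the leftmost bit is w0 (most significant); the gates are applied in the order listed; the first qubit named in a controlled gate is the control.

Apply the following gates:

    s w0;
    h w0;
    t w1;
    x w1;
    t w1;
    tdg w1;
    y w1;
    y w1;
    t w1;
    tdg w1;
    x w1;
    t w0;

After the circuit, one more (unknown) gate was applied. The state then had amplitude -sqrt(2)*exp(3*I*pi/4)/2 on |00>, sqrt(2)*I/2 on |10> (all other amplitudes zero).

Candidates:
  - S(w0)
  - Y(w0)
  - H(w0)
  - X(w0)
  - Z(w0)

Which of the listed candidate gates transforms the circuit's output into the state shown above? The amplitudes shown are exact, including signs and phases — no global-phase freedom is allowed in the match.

The unique candidate consistent with the amplitudes is Y(w0). Key observation: the block from step 4 through step 11 cancels to the identity and can be dropped.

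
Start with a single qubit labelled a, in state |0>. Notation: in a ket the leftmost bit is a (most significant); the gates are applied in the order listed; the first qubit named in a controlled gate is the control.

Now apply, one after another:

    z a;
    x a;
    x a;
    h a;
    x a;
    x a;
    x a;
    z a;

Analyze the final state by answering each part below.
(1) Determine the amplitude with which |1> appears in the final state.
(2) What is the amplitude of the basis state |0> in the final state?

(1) |1> carries amplitude -sqrt(2)/2 in the final state.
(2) |0> carries amplitude sqrt(2)/2 in the final state.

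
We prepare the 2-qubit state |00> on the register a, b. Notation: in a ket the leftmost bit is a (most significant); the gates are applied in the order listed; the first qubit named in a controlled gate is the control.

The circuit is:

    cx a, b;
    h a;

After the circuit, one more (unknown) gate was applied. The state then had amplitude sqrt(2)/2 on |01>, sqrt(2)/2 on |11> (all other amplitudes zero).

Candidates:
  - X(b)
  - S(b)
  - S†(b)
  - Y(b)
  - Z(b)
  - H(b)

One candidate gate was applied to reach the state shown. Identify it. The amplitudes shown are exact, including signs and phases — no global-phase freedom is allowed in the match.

The unique candidate consistent with the amplitudes is X(b).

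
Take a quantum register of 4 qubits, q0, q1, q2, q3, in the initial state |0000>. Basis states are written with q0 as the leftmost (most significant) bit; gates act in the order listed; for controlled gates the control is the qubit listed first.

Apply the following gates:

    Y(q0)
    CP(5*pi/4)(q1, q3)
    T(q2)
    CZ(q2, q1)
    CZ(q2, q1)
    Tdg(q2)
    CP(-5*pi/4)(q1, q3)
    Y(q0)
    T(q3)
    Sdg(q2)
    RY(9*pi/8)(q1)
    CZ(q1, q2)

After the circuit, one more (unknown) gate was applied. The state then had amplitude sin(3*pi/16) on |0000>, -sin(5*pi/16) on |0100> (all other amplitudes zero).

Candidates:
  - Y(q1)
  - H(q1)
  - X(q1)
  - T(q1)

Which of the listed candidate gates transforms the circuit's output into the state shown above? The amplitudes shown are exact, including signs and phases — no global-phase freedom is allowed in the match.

The unique candidate consistent with the amplitudes is H(q1). Key observation: the block from step 1 through step 8 cancels to the identity and can be dropped.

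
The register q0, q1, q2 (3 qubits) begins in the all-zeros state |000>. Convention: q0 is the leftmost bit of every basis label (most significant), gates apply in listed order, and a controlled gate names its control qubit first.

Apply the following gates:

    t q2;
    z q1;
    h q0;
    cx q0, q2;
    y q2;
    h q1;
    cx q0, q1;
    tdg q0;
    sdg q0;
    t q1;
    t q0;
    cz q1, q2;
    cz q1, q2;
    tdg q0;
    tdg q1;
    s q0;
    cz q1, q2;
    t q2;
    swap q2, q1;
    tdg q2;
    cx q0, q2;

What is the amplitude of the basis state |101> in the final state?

The amplitude on |101> is -exp(I*pi/4)/2. Key observation: the block from step 9 through step 16 cancels to the identity and can be dropped.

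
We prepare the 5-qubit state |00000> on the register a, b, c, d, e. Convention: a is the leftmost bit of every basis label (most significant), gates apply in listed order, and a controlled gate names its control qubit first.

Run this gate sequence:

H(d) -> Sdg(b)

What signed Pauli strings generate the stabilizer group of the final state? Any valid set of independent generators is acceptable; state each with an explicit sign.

One valid set of independent stabilizer generators is +IIIXI, +ZIIII, +IZIII, +IIZII, +IIIIZ (any independent generating set of the same group is equally correct).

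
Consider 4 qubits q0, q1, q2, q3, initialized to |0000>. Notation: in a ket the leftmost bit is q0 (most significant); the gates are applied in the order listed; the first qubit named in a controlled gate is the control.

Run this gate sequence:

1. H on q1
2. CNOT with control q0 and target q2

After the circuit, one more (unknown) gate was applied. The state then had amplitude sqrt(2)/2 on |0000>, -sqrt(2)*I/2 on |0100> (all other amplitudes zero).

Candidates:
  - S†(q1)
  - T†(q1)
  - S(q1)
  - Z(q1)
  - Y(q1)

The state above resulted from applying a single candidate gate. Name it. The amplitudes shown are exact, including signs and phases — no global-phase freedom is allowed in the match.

The applied gate was S†(q1).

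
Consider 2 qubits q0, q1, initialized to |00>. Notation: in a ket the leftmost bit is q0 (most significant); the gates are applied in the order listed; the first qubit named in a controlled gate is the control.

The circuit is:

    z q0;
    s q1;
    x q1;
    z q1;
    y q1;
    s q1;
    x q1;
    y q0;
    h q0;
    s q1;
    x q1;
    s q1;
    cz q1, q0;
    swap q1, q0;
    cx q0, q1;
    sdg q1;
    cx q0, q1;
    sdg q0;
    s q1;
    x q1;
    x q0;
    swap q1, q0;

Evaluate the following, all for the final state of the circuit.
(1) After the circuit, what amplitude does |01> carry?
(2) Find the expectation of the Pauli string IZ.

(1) |01> carries amplitude sqrt(2)*I/2 in the final state.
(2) In the final state, IZ has expectation -1.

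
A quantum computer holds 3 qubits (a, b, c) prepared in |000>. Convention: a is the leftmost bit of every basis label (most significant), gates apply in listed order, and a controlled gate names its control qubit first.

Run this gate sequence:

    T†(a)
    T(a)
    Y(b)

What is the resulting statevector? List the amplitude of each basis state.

The final amplitudes are I on |010>, and 0 on every other basis state.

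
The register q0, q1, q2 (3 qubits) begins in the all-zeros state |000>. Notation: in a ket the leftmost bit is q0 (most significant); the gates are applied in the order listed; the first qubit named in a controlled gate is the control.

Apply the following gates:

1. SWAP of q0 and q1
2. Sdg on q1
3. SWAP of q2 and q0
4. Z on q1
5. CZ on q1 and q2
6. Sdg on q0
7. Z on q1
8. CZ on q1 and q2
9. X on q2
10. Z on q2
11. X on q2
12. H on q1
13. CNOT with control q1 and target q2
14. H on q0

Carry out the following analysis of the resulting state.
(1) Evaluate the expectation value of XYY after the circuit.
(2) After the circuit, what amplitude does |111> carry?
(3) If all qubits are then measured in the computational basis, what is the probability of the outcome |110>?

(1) The observable XYY averages to -1.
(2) |111> carries amplitude -1/2 in the final state.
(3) Outcome |110> occurs with probability 0.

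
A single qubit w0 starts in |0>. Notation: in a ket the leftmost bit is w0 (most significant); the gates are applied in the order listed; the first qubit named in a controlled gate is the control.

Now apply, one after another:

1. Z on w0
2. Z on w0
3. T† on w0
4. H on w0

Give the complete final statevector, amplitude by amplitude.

The final amplitudes are sqrt(2)/2 on |0>, sqrt(2)/2 on |1>.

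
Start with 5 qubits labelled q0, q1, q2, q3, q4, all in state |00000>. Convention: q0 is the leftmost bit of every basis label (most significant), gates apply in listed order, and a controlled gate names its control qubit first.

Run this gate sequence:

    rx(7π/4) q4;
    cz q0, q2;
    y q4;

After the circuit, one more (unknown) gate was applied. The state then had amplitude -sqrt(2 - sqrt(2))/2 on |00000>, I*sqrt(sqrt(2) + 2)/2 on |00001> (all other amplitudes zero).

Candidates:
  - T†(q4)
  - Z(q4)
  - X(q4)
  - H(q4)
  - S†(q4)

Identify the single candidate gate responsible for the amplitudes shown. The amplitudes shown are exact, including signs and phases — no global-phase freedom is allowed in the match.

The unique candidate consistent with the amplitudes is Z(q4).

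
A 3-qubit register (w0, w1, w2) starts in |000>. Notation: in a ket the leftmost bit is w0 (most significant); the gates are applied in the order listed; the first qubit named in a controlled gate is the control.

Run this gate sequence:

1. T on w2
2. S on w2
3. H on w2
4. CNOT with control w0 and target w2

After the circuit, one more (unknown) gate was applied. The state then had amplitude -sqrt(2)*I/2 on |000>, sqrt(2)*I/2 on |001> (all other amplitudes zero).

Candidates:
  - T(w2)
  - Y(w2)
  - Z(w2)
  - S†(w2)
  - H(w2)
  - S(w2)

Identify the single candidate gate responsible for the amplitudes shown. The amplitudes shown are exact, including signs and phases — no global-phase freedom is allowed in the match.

The applied gate was Y(w2).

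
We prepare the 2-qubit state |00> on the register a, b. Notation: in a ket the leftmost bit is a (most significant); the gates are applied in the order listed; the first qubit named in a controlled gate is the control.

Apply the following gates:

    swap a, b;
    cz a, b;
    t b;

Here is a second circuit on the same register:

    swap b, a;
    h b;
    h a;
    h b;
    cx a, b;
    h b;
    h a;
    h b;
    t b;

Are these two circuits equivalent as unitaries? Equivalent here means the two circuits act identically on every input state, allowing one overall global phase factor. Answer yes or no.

No: there is an input state on which the two circuits produce genuinely different outputs (not merely differing by a phase).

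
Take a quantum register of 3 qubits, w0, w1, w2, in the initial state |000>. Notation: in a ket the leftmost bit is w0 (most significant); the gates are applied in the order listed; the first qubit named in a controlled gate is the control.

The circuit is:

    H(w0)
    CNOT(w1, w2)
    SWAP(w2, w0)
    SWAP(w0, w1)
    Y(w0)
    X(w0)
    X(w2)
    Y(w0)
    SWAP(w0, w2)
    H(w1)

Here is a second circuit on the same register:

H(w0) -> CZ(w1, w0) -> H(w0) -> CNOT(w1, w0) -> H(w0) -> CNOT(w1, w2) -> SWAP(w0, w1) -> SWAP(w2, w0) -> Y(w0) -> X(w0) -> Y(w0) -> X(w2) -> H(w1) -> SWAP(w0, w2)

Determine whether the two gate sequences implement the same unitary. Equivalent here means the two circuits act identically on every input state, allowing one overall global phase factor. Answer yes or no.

No, they are not equivalent — no single phase factor reconciles the two unitaries.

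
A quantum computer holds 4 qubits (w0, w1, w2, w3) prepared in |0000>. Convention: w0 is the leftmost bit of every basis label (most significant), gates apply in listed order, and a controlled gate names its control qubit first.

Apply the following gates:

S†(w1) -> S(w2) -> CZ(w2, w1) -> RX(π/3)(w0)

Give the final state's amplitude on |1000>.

|1000> carries amplitude -I/2 in the final state.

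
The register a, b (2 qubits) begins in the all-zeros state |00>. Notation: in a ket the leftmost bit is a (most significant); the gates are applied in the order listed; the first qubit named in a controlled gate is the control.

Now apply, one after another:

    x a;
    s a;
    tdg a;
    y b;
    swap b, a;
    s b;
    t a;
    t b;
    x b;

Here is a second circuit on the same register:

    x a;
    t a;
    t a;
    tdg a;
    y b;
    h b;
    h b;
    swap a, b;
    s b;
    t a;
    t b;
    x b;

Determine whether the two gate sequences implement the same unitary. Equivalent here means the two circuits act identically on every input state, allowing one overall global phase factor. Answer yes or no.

Yes — the two circuits implement the same unitary up to a global phase.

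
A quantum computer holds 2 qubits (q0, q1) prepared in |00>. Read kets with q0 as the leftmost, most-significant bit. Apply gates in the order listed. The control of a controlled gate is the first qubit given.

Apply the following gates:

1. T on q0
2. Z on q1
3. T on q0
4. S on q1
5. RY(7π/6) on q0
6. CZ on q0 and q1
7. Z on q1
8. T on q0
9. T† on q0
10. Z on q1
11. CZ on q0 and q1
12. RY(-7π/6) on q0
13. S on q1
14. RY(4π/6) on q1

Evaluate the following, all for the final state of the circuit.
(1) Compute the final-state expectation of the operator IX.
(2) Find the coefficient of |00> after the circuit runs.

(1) In the final state, IX has expectation sqrt(3)/2. Key observation: the block from step 5 through step 12 cancels to the identity and can be dropped.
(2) The final state's coefficient on |00> equals 1/2.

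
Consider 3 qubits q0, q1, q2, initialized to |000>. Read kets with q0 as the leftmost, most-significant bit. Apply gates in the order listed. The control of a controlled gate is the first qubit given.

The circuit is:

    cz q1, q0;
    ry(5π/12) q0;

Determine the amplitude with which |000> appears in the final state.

The amplitude on |000> is sqrt(6 - 3*sqrt(2))/4 + sqrt(sqrt(2) + 2)/4.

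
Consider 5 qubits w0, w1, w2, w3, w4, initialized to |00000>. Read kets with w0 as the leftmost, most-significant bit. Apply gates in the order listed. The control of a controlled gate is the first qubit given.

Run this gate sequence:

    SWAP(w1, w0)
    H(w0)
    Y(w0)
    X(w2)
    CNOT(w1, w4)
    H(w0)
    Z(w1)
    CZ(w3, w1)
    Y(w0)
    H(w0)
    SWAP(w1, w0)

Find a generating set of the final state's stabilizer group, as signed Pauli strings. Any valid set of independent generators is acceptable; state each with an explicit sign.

One valid set of independent stabilizer generators is +IXIII, +ZIIII, -IIZII, +IIIZI, +IIIIZ (any independent generating set of the same group is equally correct).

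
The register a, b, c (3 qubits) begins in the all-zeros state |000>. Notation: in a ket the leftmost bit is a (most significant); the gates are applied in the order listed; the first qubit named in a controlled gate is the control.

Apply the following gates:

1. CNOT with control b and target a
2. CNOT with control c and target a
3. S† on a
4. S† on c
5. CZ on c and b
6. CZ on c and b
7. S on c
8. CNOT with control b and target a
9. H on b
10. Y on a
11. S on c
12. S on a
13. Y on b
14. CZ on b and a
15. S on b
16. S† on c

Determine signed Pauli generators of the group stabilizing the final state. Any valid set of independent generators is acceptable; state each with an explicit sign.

The final state is stabilized by the group generated by +IYI, -ZII, +IIZ; other independent generating sets are equally valid.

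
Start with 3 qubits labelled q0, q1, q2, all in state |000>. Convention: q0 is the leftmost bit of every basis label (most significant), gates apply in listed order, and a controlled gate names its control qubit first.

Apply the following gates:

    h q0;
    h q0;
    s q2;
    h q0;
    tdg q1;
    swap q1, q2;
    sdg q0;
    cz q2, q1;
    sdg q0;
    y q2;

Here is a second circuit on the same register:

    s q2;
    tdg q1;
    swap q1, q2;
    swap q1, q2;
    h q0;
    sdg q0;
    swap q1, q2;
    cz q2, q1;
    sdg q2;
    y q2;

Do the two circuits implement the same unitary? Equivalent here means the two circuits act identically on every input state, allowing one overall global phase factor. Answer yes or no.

No — the two circuits implement different unitaries, even allowing a global phase.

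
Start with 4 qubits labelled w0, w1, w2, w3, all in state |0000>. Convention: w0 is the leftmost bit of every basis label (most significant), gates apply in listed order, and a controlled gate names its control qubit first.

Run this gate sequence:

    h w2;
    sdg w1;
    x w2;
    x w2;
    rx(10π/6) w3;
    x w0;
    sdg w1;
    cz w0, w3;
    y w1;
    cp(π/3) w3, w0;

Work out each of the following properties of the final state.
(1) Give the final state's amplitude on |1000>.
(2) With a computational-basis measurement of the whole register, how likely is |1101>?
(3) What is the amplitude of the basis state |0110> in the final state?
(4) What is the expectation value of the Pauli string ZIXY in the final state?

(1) |1000> carries amplitude 0 in the final state.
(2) Outcome |1101> occurs with probability 1/8.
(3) |0110> carries amplitude 0 in the final state.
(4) The observable ZIXY averages to sqrt(3)/4.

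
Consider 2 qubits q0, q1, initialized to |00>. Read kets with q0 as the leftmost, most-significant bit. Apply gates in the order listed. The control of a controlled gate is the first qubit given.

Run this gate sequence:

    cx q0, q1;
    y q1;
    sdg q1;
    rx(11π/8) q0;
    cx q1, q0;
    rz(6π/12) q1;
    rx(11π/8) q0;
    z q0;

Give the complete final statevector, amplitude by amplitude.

The resulting statevector has amplitude 0 on |00>, sqrt(sqrt(2) + 2)*exp(3*I*pi/4)/2 on |01>, 0 on |10>, sqrt(2 - sqrt(2))*exp(I*pi/4)/2 on |11>.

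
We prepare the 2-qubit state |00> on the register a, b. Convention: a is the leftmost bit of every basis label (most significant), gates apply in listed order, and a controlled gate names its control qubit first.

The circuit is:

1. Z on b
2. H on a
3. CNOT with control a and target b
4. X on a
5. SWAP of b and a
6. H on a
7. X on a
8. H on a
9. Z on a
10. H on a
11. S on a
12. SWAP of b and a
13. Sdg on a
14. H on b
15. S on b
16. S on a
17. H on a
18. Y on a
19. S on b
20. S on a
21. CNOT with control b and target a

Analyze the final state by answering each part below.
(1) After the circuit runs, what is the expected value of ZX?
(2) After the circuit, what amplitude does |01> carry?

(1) In the final state, ZX has expectation -1.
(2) The amplitude on |01> is 1/2.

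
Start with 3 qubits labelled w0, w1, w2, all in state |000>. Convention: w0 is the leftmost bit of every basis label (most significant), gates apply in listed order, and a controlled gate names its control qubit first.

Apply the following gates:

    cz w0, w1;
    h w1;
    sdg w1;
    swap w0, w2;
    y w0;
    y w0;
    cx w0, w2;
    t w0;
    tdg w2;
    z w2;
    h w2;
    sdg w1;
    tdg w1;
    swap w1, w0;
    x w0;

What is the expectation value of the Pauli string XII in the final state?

The expectation value of XII is -sqrt(2)/2.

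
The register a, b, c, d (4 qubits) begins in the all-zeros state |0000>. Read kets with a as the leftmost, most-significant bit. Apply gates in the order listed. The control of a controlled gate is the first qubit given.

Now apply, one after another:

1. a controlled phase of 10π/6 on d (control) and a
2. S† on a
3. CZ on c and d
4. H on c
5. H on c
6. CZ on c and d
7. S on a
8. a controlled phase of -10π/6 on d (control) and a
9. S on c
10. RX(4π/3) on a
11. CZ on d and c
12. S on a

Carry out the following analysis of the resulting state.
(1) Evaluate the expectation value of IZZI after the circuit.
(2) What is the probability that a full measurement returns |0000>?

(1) The expectation value of IZZI is 1. Key observation: steps 1-8 multiply out to the identity, so the circuit reduces to the remaining gates.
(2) Outcome |0000> occurs with probability 1/4.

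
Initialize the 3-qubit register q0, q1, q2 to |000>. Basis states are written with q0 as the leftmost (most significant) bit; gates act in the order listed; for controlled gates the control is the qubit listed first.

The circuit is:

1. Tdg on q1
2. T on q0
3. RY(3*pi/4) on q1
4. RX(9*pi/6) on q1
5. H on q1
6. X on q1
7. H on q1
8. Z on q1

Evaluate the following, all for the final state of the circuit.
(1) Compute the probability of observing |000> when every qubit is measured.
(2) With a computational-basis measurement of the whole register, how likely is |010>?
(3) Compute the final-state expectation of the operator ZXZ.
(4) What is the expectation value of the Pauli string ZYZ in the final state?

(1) Outcome |000> occurs with probability 1/2. Key observation: gates 5-8 undo each other exactly, leaving only the rest of the circuit to track.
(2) Outcome |010> occurs with probability 1/2.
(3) The expectation value of ZXZ is sqrt(2)/2.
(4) The expectation value of ZYZ is -sqrt(2)/2.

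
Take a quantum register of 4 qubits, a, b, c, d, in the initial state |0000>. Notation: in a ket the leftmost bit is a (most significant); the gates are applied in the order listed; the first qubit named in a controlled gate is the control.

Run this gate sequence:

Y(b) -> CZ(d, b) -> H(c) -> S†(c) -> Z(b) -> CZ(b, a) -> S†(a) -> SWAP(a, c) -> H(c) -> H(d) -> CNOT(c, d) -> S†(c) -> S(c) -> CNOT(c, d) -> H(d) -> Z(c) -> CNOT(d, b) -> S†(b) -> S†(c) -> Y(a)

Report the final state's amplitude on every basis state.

After the circuit, the state carries amplitude 1/2 on |0100>, I/2 on |0110>, -I/2 on |1100>, 1/2 on |1110>, and 0 on every other basis state. Key observation: gates 10-15 undo each other exactly, leaving only the rest of the circuit to track.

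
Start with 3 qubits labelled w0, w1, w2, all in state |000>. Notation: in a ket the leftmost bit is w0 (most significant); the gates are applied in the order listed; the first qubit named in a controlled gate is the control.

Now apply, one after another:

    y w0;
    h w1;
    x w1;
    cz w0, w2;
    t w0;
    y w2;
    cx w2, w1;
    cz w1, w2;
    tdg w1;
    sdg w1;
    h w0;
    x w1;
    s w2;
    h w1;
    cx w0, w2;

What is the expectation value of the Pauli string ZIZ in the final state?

The observable ZIZ averages to -1.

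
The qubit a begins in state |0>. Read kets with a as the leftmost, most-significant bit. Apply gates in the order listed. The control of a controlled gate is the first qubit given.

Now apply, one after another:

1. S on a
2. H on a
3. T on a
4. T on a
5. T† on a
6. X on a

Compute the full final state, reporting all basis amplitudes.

The resulting statevector has amplitude sqrt(2)*exp(I*pi/4)/2 on |0>, sqrt(2)/2 on |1>.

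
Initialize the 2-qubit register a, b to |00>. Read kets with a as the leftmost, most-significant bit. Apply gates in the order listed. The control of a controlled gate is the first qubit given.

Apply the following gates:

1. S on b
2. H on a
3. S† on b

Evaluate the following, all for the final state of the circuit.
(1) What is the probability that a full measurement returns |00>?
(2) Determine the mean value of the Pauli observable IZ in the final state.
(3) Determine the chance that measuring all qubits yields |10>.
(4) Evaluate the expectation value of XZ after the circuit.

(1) Outcome |00> occurs with probability 1/2.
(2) The observable IZ averages to 1.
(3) The probability of measuring |10> is 1/2.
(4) The expectation value of XZ is 1.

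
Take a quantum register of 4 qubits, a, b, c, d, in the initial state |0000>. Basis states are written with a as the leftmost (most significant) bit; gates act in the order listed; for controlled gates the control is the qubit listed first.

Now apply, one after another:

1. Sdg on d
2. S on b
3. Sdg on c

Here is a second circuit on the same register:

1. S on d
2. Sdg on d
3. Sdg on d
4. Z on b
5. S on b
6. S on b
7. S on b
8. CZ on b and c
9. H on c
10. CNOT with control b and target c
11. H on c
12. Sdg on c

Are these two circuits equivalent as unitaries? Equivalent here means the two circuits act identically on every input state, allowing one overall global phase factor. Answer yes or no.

Yes, they are equivalent — the unitaries differ by at most a global phase.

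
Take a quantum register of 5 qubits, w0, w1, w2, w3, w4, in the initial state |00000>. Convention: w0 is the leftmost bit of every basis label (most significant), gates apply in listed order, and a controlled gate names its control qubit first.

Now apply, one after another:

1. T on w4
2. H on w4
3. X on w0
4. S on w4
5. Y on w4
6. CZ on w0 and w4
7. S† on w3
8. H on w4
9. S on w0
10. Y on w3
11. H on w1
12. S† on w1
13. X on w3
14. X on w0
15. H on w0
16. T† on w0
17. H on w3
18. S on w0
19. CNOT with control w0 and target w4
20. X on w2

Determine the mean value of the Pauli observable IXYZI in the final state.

In the final state, IXYZI has expectation 0.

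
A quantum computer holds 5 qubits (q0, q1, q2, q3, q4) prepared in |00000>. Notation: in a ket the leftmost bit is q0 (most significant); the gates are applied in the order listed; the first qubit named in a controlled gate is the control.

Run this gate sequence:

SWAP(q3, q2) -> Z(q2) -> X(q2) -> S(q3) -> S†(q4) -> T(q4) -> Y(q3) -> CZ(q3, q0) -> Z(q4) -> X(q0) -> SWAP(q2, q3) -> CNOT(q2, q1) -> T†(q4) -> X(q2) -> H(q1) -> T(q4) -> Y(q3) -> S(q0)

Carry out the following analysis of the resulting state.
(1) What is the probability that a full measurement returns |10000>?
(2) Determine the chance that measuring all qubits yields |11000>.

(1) Outcome |10000> occurs with probability 1/2.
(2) A full measurement returns |11000> with probability 1/2.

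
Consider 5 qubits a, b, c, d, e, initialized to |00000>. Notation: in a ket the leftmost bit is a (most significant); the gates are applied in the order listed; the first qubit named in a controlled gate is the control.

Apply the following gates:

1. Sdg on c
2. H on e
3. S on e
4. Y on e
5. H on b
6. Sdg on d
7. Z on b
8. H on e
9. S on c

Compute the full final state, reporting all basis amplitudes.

After the circuit, the state carries amplitude sqrt(2)*(1 + I)/4 on |00000>, sqrt(2)*(1 - I)/4 on |00001>, sqrt(2)*(-1 - I)/4 on |01000>, sqrt(2)*(-1 + I)/4 on |01001>, and 0 on every other basis state.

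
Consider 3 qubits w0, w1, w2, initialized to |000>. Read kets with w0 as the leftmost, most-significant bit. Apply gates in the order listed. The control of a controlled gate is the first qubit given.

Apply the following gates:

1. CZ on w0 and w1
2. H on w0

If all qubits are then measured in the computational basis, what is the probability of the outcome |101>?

Outcome |101> occurs with probability 0.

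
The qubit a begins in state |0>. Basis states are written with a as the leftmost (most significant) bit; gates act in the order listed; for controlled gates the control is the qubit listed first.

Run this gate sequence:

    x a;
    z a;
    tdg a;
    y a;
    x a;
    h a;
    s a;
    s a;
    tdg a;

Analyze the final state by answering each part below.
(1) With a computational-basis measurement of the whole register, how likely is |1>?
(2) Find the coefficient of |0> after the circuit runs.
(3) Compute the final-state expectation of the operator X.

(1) A full measurement returns |1> with probability 1/2.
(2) The amplitude on |0> is sqrt(2)*exp(I*pi/4)/2.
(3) In the final state, X has expectation sqrt(2)/2.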